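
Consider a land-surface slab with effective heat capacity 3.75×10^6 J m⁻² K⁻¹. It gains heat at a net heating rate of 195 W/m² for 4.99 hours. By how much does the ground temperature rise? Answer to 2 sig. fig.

Areal heat capacity C = 3.75×10^6 J m⁻² K⁻¹ (given).
Net heat input Q = F Δt = 195 × (4.99 hours × 3600 s/hour) = 3.50×10^6 J/m².
ΔT = Q / C = 3.50×10^6 / 3.75×10^6 = 0.934 K.

0.93 K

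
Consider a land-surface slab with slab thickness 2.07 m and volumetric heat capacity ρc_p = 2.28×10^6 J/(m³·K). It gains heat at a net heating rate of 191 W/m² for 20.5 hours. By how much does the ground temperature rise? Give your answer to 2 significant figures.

Areal heat capacity C = ρc_p × D = 2.28×10^6 × 2.07 = 4.72×10^6 J/(m²·K).
Net heat input Q = F Δt = 191 × (20.5 hours × 3600 s/hour) = 1.41×10^7 J/m².
ΔT = Q / C = 1.41×10^7 / 4.72×10^6 = 2.99 K.

3.0 K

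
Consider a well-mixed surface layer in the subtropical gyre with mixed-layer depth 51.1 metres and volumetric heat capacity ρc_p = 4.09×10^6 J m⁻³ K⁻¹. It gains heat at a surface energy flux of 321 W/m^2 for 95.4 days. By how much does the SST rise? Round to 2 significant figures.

13 K

Areal heat capacity C = ρc_p × D = 4.09×10^6 × 51.1 = 2.09×10^8 J/(m²·K).
Net heat input Q = F Δt = 321 × (95.4 days × 86400 s/day) = 2.65×10^9 J/m².
ΔT = Q / C = 2.65×10^9 / 2.09×10^8 = 12.7 K.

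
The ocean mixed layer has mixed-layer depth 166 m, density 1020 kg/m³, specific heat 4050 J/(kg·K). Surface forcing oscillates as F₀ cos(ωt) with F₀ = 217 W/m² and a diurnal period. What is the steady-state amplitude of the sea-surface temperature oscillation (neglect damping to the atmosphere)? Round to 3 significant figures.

0.00435 K

Areal heat capacity C = ρ c_p D = 1020 × 4050 × 166 = 6.86×10^8 J/(m²·K).
Angular frequency ω = 2π / T = 2π / 86400 s = 7.27×10^-5 s⁻¹.
Cω = 6.86×10^8 × 7.27×10^-5 = 49900 W/(m²·K).
Amplitude A = F₀ / (Cω) = 217 / 49900 = 0.00435 K.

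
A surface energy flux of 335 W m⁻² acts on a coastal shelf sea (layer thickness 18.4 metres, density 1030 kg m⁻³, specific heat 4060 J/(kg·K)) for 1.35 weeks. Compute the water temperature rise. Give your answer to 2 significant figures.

Areal heat capacity C = ρ c_p D = 1030 × 4060 × 18.4 = 7.69×10^7 J/(m²·K).
Net heat input Q = F Δt = 335 × (1.35 weeks × 6.048×10^5 s/week) = 2.74×10^8 J/m².
ΔT = Q / C = 2.74×10^8 / 7.69×10^7 = 3.55 K.

3.6 K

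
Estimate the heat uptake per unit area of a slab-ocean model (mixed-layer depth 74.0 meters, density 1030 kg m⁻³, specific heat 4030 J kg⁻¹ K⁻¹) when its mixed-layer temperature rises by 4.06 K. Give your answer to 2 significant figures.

1.2×10^9

Areal heat capacity C = ρ c_p D = 1030 × 4030 × 74.0 = 3.07×10^8 J m⁻² K⁻¹.
ΔQ = C ΔT = 3.07×10^8 × 4.06 = 1.25×10^9 J/m².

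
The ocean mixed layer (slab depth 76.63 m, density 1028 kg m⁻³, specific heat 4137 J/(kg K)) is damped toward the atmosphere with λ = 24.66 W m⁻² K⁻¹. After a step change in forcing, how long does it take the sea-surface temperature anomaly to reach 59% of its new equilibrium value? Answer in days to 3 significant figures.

136 days

Areal heat capacity C = ρ c_p D = 1028 × 4137 × 76.63 = 3.26×10^8 J/(m²·K).
τ = C / λ = 3.26×10^8 / 24.66 = 1.32×10^7 s.
Fraction reached: 1 − e^(−t/τ) = 0.59 ⇒ t = −τ ln(1 − 0.59) = τ × 0.892.
t = 1.18×10^7 s = 136 days.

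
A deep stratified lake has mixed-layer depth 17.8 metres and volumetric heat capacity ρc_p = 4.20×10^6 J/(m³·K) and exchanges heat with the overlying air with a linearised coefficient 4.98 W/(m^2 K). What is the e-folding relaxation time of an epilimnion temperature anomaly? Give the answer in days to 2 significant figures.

Areal heat capacity C = ρc_p × D = 4.20×10^6 × 17.8 = 7.48×10^7 J m⁻² K⁻¹.
Relaxation time τ = C / λ = 7.48×10^7 / 4.98 = 1.50×10^7 s.
In days: 1.50×10^7 s / (86400 s/day) = 174 days.

170 days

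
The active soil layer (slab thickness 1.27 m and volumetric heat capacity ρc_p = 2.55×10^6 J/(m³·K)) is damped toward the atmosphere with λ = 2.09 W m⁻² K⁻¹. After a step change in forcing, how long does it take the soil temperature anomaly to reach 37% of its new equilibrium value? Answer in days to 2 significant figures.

Areal heat capacity C = ρc_p × D = 2.55×10^6 × 1.27 = 3.24×10^6 J/(m²·K).
τ = C / λ = 3.24×10^6 / 2.09 = 1.55×10^6 s.
Fraction reached: 1 − e^(−t/τ) = 0.37 ⇒ t = −τ ln(1 − 0.37) = τ × 0.462.
t = 7.16×10^5 s = 8.29 days.

8.3 days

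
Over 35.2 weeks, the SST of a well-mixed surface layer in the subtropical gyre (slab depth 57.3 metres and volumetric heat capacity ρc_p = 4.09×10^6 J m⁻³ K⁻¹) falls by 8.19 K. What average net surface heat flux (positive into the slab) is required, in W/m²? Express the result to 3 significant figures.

-90.2

Areal heat capacity C = ρc_p × D = 4.09×10^6 × 57.3 = 2.34×10^8 J/(m^2 K).
Required heat per unit area: Q = C ΔT = 2.34×10^8 × -8.19 = -1.92×10^9 J/m².
Flux F = Q / Δt = -1.92×10^9 / 2.13×10^7 s = -90.2 W/m².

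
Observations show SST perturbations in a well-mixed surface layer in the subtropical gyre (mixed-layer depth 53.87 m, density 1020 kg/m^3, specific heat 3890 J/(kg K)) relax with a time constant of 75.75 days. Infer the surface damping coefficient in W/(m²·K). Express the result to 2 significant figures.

33

Areal heat capacity C = ρ c_p D = 1020 × 3890 × 53.87 = 2.14×10^8 J m⁻² K⁻¹.
τ = 75.75 days = 6.54×10^6 s.
λ = C / τ = 2.14×10^8 / 6.54×10^6 = 32.7 W/(m²·K).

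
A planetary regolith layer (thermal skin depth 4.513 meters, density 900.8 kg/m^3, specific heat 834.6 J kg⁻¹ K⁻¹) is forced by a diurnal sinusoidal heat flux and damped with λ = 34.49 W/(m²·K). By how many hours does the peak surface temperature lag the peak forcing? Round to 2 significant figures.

Areal heat capacity C = ρ c_p D = 900.8 × 834.6 × 4.513 = 3.39×10^6 J/(m^2 K).
ω = 2π / 86400 s = 7.27×10^-5 s⁻¹.
Phase lag φ = arctan(Cω/λ) = arctan(247/34.49) = 1.43 rad.
Time lag = φ / ω = 1.43 / 7.27×10^-5 = 19700 s = 5.47 hours.

5.5 hours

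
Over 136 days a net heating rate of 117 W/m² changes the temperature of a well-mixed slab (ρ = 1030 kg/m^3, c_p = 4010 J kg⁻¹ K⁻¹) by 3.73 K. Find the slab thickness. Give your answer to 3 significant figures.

89.2 m

Heat input Q = F Δt = 117 × 1.18×10^7 s = 1.37×10^9 J/m².
Required areal heat capacity C = Q / ΔT = 3.69×10^8 J/(m²·K).
Depth D = C / (ρ c_p) = 3.69×10^8 / (1030 × 4010) = 89.2 m.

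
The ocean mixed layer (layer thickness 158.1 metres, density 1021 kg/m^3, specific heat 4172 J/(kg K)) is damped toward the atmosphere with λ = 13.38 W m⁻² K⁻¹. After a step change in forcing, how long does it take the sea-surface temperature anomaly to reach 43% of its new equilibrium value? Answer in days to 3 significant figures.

Areal heat capacity C = ρ c_p D = 1021 × 4172 × 158.1 = 6.73×10^8 J/(m^2 K).
τ = C / λ = 6.73×10^8 / 13.38 = 5.03×10^7 s.
Fraction reached: 1 − e^(−t/τ) = 0.43 ⇒ t = −τ ln(1 − 0.43) = τ × 0.562.
t = 2.83×10^7 s = 327 days.

327 days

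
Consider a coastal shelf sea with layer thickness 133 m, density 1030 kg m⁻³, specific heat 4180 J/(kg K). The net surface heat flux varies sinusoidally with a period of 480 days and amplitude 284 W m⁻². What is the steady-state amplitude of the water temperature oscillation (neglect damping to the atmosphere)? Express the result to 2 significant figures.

Areal heat capacity C = ρ c_p D = 1030 × 4180 × 133 = 5.73×10^8 J/(m^2 K).
Angular frequency ω = 2π / T = 2π / 4.15×10^7 s = 1.52×10^-7 s⁻¹.
Cω = 5.73×10^8 × 1.52×10^-7 = 86.8 W/(m²·K).
Amplitude A = F₀ / (Cω) = 284 / 86.8 = 3.27 K.

3.3 K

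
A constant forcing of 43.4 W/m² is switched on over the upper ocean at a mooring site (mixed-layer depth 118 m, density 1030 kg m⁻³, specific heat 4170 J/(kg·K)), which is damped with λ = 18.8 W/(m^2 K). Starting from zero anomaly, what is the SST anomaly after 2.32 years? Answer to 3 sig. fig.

2.16 K

Areal heat capacity C = ρ c_p D = 1030 × 4170 × 118 = 5.07×10^8 J/(m^2 K).
τ = C / λ = 5.07×10^8 / 18.8 = 2.70×10^7 s.
Equilibrium anomaly ΔT_eq = F / λ = 43.4 / 18.8 = 2.31 K.
t = 2.32 years = 7.32×10^7 s, so t/τ = 2.72.
ΔT(t) = ΔT_eq (1 − e^(−t/τ)) = 2.31 × (1 − e^−2.72) = 2.16 K.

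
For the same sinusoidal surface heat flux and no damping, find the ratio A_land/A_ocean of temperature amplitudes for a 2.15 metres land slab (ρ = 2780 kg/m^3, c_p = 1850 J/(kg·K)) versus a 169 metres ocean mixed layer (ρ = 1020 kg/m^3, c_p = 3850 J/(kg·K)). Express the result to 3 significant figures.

C_ocean = 1020 × 3850 × 169 = 6.64×10^8 J/(m²·K).
C_land = 2780 × 1850 × 2.15 = 1.11×10^7 J/(m²·K).
Undamped amplitude ∝ 1/C, so A_land/A_ocean = C_ocean/C_land = 60.0.

60.0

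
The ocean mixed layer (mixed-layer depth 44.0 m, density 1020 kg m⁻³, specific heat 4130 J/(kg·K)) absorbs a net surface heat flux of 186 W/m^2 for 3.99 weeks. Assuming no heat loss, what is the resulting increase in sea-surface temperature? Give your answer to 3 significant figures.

2.42 K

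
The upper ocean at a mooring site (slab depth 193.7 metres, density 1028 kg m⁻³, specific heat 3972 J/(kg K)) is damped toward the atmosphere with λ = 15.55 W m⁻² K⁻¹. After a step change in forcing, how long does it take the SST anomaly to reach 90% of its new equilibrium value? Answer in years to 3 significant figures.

3.71 years

Areal heat capacity C = ρ c_p D = 1028 × 3972 × 193.7 = 7.91×10^8 J/(m²·K).
τ = C / λ = 7.91×10^8 / 15.55 = 5.09×10^7 s.
Fraction reached: 1 − e^(−t/τ) = 0.90 ⇒ t = −τ ln(1 − 0.90) = τ × 2.30.
t = 1.17×10^8 s = 3.71 years.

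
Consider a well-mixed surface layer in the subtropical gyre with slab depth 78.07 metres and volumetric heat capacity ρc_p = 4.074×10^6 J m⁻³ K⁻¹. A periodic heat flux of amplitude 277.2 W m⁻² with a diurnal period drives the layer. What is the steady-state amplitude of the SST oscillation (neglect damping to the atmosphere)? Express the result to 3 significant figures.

0.0120 K

Areal heat capacity C = ρc_p × D = 4.074×10^6 × 78.07 = 3.18×10^8 J/(m^2 K).
Angular frequency ω = 2π / T = 2π / 86400 s = 7.27×10^-5 s⁻¹.
Cω = 3.18×10^8 × 7.27×10^-5 = 23100 W/(m²·K).
Amplitude A = F₀ / (Cω) = 277.2 / 23100 = 0.0120 K.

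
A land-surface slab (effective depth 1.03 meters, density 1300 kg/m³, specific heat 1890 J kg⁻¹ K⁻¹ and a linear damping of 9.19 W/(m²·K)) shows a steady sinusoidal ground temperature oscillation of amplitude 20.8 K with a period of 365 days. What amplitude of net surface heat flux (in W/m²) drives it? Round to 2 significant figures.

190

Areal heat capacity C = ρ c_p D = 1300 × 1890 × 1.03 = 2.53×10^6 J m⁻² K⁻¹.
ω = 2π / 3.15×10^7 s = 1.99×10^-7 s⁻¹.
√((Cω)² + λ²) = √((0.504)² + 9.19²) = 9.20 W/(m²·K).
F₀ = A × √((Cω)²+λ²) = 20.8 × 9.20 = 191 W/m².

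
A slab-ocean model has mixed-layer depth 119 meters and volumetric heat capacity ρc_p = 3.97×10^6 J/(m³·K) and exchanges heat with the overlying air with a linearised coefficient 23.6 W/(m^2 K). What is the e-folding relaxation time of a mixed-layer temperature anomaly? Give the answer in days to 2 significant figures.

Areal heat capacity C = ρc_p × D = 3.97×10^6 × 119 = 4.72×10^8 J m⁻² K⁻¹.
Relaxation time τ = C / λ = 4.72×10^8 / 23.6 = 2.00×10^7 s.
In days: 2.00×10^7 s / (86400 s/day) = 232 days.

230 days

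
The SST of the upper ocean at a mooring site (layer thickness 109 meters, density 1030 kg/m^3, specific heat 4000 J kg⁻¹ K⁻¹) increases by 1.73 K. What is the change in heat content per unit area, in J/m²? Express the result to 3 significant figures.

Areal heat capacity C = ρ c_p D = 1030 × 4000 × 109 = 4.49×10^8 J/(m^2 K).
ΔQ = C ΔT = 4.49×10^8 × 1.73 = 7.77×10^8 J/m².

7.77×10^8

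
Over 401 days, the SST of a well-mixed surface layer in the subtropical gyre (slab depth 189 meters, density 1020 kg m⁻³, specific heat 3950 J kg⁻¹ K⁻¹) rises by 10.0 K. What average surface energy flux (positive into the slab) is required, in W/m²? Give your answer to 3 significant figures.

Areal heat capacity C = ρ c_p D = 1020 × 3950 × 189 = 7.61×10^8 J/(m^2 K).
Required heat per unit area: Q = C ΔT = 7.61×10^8 × 10.0 = 7.61×10^9 J/m².
Flux F = Q / Δt = 7.61×10^9 / 3.46×10^7 s = 220 W/m².

220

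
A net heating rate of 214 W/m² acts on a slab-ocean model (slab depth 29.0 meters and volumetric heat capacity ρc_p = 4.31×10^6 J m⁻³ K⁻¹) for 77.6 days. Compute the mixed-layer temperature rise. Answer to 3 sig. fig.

11.5 K

Areal heat capacity C = ρc_p × D = 4.31×10^6 × 29.0 = 1.25×10^8 J m⁻² K⁻¹.
Net heat input Q = F Δt = 214 × (77.6 days × 86400 s/day) = 1.43×10^9 J/m².
ΔT = Q / C = 1.43×10^9 / 1.25×10^8 = 11.5 K.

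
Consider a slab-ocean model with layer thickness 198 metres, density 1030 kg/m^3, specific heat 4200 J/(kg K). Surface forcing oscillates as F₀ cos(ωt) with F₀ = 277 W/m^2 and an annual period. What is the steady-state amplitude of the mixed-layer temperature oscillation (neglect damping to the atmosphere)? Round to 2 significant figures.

1.6 K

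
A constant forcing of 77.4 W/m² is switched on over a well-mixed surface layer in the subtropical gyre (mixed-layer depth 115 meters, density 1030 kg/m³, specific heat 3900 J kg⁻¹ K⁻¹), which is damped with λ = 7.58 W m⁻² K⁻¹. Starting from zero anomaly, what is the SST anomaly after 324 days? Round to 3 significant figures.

3.76 K

Areal heat capacity C = ρ c_p D = 1030 × 3900 × 115 = 4.62×10^8 J/(m²·K).
τ = C / λ = 4.62×10^8 / 7.58 = 6.09×10^7 s.
Equilibrium anomaly ΔT_eq = F / λ = 77.4 / 7.58 = 10.2 K.
t = 324 days = 2.80×10^7 s, so t/τ = 0.459.
ΔT(t) = ΔT_eq (1 − e^(−t/τ)) = 10.2 × (1 − e^−0.459) = 3.76 K.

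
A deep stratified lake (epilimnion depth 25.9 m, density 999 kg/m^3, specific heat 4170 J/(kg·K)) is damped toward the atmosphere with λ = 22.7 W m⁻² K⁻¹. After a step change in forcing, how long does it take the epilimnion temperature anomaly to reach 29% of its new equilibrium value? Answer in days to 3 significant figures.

18.8 days

Areal heat capacity C = ρ c_p D = 999 × 4170 × 25.9 = 1.08×10^8 J m⁻² K⁻¹.
τ = C / λ = 1.08×10^8 / 22.7 = 4.75×10^6 s.
Fraction reached: 1 − e^(−t/τ) = 0.29 ⇒ t = −τ ln(1 − 0.29) = τ × 0.342.
t = 1.63×10^6 s = 18.8 days.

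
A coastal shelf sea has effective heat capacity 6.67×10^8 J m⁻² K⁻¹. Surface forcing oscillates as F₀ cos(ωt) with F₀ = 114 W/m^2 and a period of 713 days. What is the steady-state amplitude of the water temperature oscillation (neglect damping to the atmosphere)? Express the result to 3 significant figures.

1.68 K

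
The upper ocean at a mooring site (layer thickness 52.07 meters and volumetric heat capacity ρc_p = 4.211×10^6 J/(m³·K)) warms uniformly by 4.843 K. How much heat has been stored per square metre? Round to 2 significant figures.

1.1×10^9

Areal heat capacity C = ρc_p × D = 4.211×10^6 × 52.07 = 2.19×10^8 J m⁻² K⁻¹.
ΔQ = C ΔT = 2.19×10^8 × 4.843 = 1.06×10^9 J/m².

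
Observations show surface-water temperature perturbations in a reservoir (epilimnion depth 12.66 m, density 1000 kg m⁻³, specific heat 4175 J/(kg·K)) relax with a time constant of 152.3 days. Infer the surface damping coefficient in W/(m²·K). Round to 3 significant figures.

4.02

Areal heat capacity C = ρ c_p D = 1000 × 4175 × 12.66 = 5.29×10^7 J m⁻² K⁻¹.
τ = 152.3 days = 1.32×10^7 s.
λ = C / τ = 5.29×10^7 / 1.32×10^7 = 4.02 W/(m²·K).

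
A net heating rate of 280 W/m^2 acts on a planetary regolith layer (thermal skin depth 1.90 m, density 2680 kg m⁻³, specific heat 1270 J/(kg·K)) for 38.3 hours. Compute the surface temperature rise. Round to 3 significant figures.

Areal heat capacity C = ρ c_p D = 2680 × 1270 × 1.90 = 6.47×10^6 J/(m²·K).
Net heat input Q = F Δt = 280 × (38.3 hours × 3600 s/hour) = 3.86×10^7 J/m².
ΔT = Q / C = 3.86×10^7 / 6.47×10^6 = 5.97 K.

5.97 K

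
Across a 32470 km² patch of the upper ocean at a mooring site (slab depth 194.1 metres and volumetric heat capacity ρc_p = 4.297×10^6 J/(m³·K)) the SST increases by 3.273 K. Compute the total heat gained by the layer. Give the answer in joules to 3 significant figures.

8.86×10^19 J

Areal heat capacity C = ρc_p × D = 4.297×10^6 × 194.1 = 8.34×10^8 J/(m^2 K).
Heat per unit area: q = C ΔT = 8.34×10^8 × 3.273 = 2.73×10^9 J/m².
Total heat: Q = q × A = 2.73×10^9 × (32470 × 10⁶ m²) = 8.86×10^19 J.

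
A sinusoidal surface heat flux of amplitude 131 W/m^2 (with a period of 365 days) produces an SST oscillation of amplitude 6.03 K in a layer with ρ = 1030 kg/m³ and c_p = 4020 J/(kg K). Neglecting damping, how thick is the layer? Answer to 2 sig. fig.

26 m

ω = 2π / 3.15×10^7 s = 1.99×10^-7 s⁻¹.
Required C = F₀ / (A ω) = 131 / (6.03 × 1.99×10^-7) = 1.09×10^8 J/(m²·K).
D = C / (ρ c_p) = 1.09×10^8 / (1030 × 4020) = 26.3 m.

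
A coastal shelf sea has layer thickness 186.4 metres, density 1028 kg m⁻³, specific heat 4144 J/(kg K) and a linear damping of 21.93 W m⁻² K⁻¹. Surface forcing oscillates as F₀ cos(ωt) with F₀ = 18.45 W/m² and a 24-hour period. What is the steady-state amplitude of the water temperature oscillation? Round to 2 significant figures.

3.2×10^-4 K

Areal heat capacity C = ρ c_p D = 1028 × 4144 × 186.4 = 7.94×10^8 J/(m^2 K).
Angular frequency ω = 2π / T = 2π / 86400 s = 7.27×10^-5 s⁻¹.
√((Cω)² + λ²) = √((57700)² + 21.93²) = 57700 W/(m²·K).
Amplitude A = F₀ / √((Cω)²+λ²) = 18.45 / 57700 = 3.20×10^-4 K.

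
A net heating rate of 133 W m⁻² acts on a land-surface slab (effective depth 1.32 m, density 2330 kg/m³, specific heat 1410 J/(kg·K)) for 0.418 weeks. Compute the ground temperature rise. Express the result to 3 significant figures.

7.75 K

Areal heat capacity C = ρ c_p D = 2330 × 1410 × 1.32 = 4.34×10^6 J/(m^2 K).
Net heat input Q = F Δt = 133 × (0.418 weeks × 6.048×10^5 s/week) = 3.36×10^7 J/m².
ΔT = Q / C = 3.36×10^7 / 4.34×10^6 = 7.75 K.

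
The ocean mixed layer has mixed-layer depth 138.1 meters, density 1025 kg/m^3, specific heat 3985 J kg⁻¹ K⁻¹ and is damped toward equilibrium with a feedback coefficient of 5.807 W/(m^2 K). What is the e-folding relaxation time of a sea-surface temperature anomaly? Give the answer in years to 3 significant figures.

3.08 years

Areal heat capacity C = ρ c_p D = 1025 × 3985 × 138.1 = 5.64×10^8 J m⁻² K⁻¹.
Relaxation time τ = C / λ = 5.64×10^8 / 5.807 = 9.71×10^7 s.
In years: 9.71×10^7 s / (3.156×10^7 s/year) = 3.08 years.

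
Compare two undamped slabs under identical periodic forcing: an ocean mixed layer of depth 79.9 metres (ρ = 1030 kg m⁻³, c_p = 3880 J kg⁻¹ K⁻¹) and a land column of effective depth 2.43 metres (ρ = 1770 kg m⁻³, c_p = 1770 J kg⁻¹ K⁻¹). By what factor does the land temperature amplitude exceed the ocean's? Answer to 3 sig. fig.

C_ocean = 1030 × 3880 × 79.9 = 3.19×10^8 J/(m²·K).
C_land = 1770 × 1770 × 2.43 = 7.61×10^6 J/(m²·K).
Undamped amplitude ∝ 1/C, so A_land/A_ocean = C_ocean/C_land = 41.9.

41.9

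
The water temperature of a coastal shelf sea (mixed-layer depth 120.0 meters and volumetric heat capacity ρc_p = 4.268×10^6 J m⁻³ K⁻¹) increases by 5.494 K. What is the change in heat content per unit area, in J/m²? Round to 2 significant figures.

Areal heat capacity C = ρc_p × D = 4.268×10^6 × 120.0 = 5.12×10^8 J m⁻² K⁻¹.
ΔQ = C ΔT = 5.12×10^8 × 5.494 = 2.81×10^9 J/m².

2.8×10^9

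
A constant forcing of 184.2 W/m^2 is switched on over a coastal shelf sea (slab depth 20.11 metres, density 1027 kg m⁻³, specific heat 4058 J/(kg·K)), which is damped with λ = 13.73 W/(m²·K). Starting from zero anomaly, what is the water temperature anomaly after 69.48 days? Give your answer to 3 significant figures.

Areal heat capacity C = ρ c_p D = 1027 × 4058 × 20.11 = 8.38×10^7 J/(m²·K).
τ = C / λ = 8.38×10^7 / 13.73 = 6.10×10^6 s.
Equilibrium anomaly ΔT_eq = F / λ = 184.2 / 13.73 = 13.4 K.
t = 69.48 days = 6.00×10^6 s, so t/τ = 0.983.
ΔT(t) = ΔT_eq (1 − e^(−t/τ)) = 13.4 × (1 − e^−0.983) = 8.40 K.

8.40 K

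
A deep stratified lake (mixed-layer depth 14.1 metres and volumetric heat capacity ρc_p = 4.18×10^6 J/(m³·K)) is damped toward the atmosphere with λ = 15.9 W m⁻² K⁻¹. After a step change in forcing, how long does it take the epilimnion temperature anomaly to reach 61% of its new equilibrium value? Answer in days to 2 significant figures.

Areal heat capacity C = ρc_p × D = 4.18×10^6 × 14.1 = 5.89×10^7 J m⁻² K⁻¹.
τ = C / λ = 5.89×10^7 / 15.9 = 3.71×10^6 s.
Fraction reached: 1 − e^(−t/τ) = 0.61 ⇒ t = −τ ln(1 − 0.61) = τ × 0.942.
t = 3.49×10^6 s = 40.4 days.

40 days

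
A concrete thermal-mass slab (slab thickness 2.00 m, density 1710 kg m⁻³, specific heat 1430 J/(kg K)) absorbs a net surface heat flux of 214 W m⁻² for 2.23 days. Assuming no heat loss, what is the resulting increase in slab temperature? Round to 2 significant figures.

8.4 K

Areal heat capacity C = ρ c_p D = 1710 × 1430 × 2.00 = 4.89×10^6 J m⁻² K⁻¹.
Net heat input Q = F Δt = 214 × (2.23 days × 86400 s/day) = 4.12×10^7 J/m².
ΔT = Q / C = 4.12×10^7 / 4.89×10^6 = 8.43 K.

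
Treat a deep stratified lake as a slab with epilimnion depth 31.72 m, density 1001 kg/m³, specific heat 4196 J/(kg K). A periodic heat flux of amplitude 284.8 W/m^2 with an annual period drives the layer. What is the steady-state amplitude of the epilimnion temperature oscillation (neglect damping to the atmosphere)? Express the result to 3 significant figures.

Areal heat capacity C = ρ c_p D = 1001 × 4196 × 31.72 = 1.33×10^8 J/(m^2 K).
Angular frequency ω = 2π / T = 2π / 3.15×10^7 s = 1.99×10^-7 s⁻¹.
Cω = 1.33×10^8 × 1.99×10^-7 = 26.5 W/(m²·K).
Amplitude A = F₀ / (Cω) = 284.8 / 26.5 = 10.7 K.

10.7 K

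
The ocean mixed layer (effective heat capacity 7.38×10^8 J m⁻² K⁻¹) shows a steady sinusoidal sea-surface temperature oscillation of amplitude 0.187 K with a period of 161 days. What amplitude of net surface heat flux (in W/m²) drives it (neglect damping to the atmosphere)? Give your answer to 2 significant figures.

Areal heat capacity C = 7.38×10^8 J m⁻² K⁻¹ (given).
ω = 2π / 1.39×10^7 s = 4.52×10^-7 s⁻¹.
Cω = 7.38×10^8 × 4.52×10^-7 = 333 W/(m²·K).
F₀ = A × Cω = 0.187 × 333 = 62.3 W/m².

62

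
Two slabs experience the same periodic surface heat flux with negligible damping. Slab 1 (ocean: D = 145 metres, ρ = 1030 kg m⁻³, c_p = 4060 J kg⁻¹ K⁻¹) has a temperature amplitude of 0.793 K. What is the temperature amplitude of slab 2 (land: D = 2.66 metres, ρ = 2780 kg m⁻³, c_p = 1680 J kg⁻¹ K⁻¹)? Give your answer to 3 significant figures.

38.7 K

C_ocean = 6.06×10^8 J/(m²·K); C_land = 1.24×10^7 J/(m²·K).
A ∝ 1/C ⇒ A_land = A_ocean × C_ocean/C_land = 0.793 × 48.8 = 38.7 K.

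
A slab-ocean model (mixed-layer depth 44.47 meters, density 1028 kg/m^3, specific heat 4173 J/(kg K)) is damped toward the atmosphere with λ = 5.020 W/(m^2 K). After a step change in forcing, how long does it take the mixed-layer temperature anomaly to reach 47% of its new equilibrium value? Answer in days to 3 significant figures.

279 days

Areal heat capacity C = ρ c_p D = 1028 × 4173 × 44.47 = 1.91×10^8 J/(m²·K).
τ = C / λ = 1.91×10^8 / 5.020 = 3.80×10^7 s.
Fraction reached: 1 − e^(−t/τ) = 0.47 ⇒ t = −τ ln(1 − 0.47) = τ × 0.635.
t = 2.41×10^7 s = 279 days.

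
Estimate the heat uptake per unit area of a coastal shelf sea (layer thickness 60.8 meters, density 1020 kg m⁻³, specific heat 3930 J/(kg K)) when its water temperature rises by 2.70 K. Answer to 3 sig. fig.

6.58×10^8

Areal heat capacity C = ρ c_p D = 1020 × 3930 × 60.8 = 2.44×10^8 J/(m^2 K).
ΔQ = C ΔT = 2.44×10^8 × 2.70 = 6.58×10^8 J/m².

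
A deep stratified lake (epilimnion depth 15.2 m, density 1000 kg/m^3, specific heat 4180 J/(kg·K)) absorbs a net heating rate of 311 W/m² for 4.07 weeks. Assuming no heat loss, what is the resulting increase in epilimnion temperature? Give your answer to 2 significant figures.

Areal heat capacity C = ρ c_p D = 1000 × 4180 × 15.2 = 6.35×10^7 J m⁻² K⁻¹.
Net heat input Q = F Δt = 311 × (4.07 weeks × 6.048×10^5 s/week) = 7.66×10^8 J/m².
ΔT = Q / C = 7.66×10^8 / 6.35×10^7 = 12.0 K.

12 K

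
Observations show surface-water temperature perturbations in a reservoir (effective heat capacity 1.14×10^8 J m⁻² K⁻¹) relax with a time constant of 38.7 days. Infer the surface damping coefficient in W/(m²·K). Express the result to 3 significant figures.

Areal heat capacity C = 1.14×10^8 J m⁻² K⁻¹ (given).
τ = 38.7 days = 3.34×10^6 s.
λ = C / τ = 1.14×10^8 / 3.34×10^6 = 34.1 W/(m²·K).

34.1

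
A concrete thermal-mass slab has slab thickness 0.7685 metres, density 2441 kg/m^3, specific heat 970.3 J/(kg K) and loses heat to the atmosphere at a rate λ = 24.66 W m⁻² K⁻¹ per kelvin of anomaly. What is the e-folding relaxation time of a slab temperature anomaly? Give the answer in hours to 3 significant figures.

Areal heat capacity C = ρ c_p D = 2441 × 970.3 × 0.7685 = 1.82×10^6 J m⁻² K⁻¹.
Relaxation time τ = C / λ = 1.82×10^6 / 24.66 = 73800 s.
In hours: 73800 s / (3600 s/hour) = 20.5 hours.

20.5 hours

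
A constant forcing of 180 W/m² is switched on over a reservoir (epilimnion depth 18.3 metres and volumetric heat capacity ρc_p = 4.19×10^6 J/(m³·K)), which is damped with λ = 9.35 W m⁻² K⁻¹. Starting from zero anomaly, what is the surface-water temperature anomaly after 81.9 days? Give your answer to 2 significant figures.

Areal heat capacity C = ρc_p × D = 4.19×10^6 × 18.3 = 7.67×10^7 J/(m^2 K).
τ = C / λ = 7.67×10^7 / 9.35 = 8.20×10^6 s.
Equilibrium anomaly ΔT_eq = F / λ = 180 / 9.35 = 19.3 K.
t = 81.9 days = 7.08×10^6 s, so t/τ = 0.863.
ΔT(t) = ΔT_eq (1 − e^(−t/τ)) = 19.3 × (1 − e^−0.863) = 11.1 K.

11 K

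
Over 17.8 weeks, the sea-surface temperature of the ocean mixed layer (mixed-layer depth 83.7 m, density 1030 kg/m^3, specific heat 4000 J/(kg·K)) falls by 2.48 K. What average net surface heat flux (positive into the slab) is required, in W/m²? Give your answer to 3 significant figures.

-79.4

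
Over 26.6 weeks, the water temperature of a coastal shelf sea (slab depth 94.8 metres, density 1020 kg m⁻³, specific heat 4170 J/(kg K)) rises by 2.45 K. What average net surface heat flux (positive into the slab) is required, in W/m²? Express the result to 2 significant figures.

Areal heat capacity C = ρ c_p D = 1020 × 4170 × 94.8 = 4.03×10^8 J/(m²·K).
Required heat per unit area: Q = C ΔT = 4.03×10^8 × 2.45 = 9.88×10^8 J/m².
Flux F = Q / Δt = 9.88×10^8 / 1.61×10^7 s = 61.4 W/m².

61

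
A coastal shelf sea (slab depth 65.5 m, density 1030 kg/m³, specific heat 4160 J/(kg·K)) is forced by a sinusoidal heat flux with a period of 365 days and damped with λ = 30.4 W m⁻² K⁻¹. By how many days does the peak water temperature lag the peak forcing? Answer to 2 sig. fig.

Areal heat capacity C = ρ c_p D = 1030 × 4160 × 65.5 = 2.81×10^8 J/(m^2 K).
ω = 2π / 3.15×10^7 s = 1.99×10^-7 s⁻¹.
Phase lag φ = arctan(Cω/λ) = arctan(55.9/30.4) = 1.07 rad.
Time lag = φ / ω = 1.07 / 1.99×10^-7 = 5.38×10^6 s = 62.3 days.

62 days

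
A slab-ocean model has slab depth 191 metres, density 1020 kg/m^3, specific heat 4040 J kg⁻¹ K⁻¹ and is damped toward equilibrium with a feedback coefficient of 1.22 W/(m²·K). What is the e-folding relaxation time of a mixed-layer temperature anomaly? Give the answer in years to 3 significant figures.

20.4 years

Areal heat capacity C = ρ c_p D = 1020 × 4040 × 191 = 7.87×10^8 J/(m²·K).
Relaxation time τ = C / λ = 7.87×10^8 / 1.22 = 6.45×10^8 s.
In years: 6.45×10^8 s / (3.156×10^7 s/year) = 20.4 years.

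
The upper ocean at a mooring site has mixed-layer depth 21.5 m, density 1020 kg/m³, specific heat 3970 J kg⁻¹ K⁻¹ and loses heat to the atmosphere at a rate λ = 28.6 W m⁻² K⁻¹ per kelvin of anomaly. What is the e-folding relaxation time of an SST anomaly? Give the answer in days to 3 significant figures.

Areal heat capacity C = ρ c_p D = 1020 × 3970 × 21.5 = 8.71×10^7 J m⁻² K⁻¹.
Relaxation time τ = C / λ = 8.71×10^7 / 28.6 = 3.04×10^6 s.
In days: 3.04×10^6 s / (86400 s/day) = 35.2 days.

35.2 days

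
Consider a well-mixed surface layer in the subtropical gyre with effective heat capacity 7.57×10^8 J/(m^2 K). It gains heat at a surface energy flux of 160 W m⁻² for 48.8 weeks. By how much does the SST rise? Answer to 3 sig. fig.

6.24 K

Areal heat capacity C = 7.57×10^8 J/(m^2 K) (given).
Net heat input Q = F Δt = 160 × (48.8 weeks × 6.048×10^5 s/week) = 4.72×10^9 J/m².
ΔT = Q / C = 4.72×10^9 / 7.57×10^8 = 6.24 K.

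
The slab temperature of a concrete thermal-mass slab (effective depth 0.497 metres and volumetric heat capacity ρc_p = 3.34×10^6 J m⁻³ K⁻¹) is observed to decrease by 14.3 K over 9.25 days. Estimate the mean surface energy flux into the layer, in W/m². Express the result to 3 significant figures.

-29.7

Areal heat capacity C = ρc_p × D = 3.34×10^6 × 0.497 = 1.66×10^6 J/(m²·K).
Required heat per unit area: Q = C ΔT = 1.66×10^6 × -14.3 = -2.37×10^7 J/m².
Flux F = Q / Δt = -2.37×10^7 / 7.99×10^5 s = -29.7 W/m².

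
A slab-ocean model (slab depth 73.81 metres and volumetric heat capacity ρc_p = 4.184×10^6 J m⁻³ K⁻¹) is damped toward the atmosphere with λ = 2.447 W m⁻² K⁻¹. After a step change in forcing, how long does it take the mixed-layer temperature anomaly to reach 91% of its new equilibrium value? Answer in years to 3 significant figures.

Areal heat capacity C = ρc_p × D = 4.184×10^6 × 73.81 = 3.09×10^8 J/(m^2 K).
τ = C / λ = 3.09×10^8 / 2.447 = 1.26×10^8 s.
Fraction reached: 1 − e^(−t/τ) = 0.91 ⇒ t = −τ ln(1 − 0.91) = τ × 2.41.
t = 3.04×10^8 s = 9.63 years.

9.63 years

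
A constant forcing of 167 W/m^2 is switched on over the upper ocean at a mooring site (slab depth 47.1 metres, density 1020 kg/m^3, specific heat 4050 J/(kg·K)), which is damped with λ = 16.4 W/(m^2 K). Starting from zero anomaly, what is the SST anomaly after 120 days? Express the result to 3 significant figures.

5.93 K

Areal heat capacity C = ρ c_p D = 1020 × 4050 × 47.1 = 1.95×10^8 J/(m²·K).
τ = C / λ = 1.95×10^8 / 16.4 = 1.19×10^7 s.
Equilibrium anomaly ΔT_eq = F / λ = 167 / 16.4 = 10.2 K.
t = 120 days = 1.04×10^7 s, so t/τ = 0.874.
ΔT(t) = ΔT_eq (1 − e^(−t/τ)) = 10.2 × (1 − e^−0.874) = 5.93 K.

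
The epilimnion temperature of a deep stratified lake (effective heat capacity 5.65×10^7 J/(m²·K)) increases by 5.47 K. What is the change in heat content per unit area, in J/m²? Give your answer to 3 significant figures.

3.09×10^8

Areal heat capacity C = 5.65×10^7 J/(m²·K) (given).
ΔQ = C ΔT = 5.65×10^7 × 5.47 = 3.09×10^8 J/m².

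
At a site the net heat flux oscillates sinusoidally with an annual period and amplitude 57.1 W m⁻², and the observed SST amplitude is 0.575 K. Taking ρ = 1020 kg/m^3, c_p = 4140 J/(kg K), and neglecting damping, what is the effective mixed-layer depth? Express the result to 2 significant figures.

120 m

ω = 2π / 3.15×10^7 s = 1.99×10^-7 s⁻¹.
Required C = F₀ / (A ω) = 57.1 / (0.575 × 1.99×10^-7) = 4.98×10^8 J/(m²·K).
D = C / (ρ c_p) = 4.98×10^8 / (1020 × 4140) = 118 m.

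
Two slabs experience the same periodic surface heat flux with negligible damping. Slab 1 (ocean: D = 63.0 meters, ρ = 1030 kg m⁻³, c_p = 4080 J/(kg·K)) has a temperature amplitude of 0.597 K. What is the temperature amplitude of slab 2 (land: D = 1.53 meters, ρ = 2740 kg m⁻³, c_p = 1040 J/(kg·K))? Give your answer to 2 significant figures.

36 K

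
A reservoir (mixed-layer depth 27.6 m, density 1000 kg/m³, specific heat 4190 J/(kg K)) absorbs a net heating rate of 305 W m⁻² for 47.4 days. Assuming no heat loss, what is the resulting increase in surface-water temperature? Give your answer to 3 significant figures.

Areal heat capacity C = ρ c_p D = 1000 × 4190 × 27.6 = 1.16×10^8 J/(m²·K).
Net heat input Q = F Δt = 305 × (47.4 days × 86400 s/day) = 1.25×10^9 J/m².
ΔT = Q / C = 1.25×10^9 / 1.16×10^8 = 10.8 K.

10.8 K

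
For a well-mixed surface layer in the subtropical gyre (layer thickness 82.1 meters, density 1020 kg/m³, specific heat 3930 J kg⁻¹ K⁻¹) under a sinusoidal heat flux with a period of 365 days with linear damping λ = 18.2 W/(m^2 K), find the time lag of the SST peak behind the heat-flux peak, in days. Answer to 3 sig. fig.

75.5 days

Areal heat capacity C = ρ c_p D = 1020 × 3930 × 82.1 = 3.29×10^8 J/(m^2 K).
ω = 2π / 3.15×10^7 s = 1.99×10^-7 s⁻¹.
Phase lag φ = arctan(Cω/λ) = arctan(65.6/18.2) = 1.30 rad.
Time lag = φ / ω = 1.30 / 1.99×10^-7 = 6.53×10^6 s = 75.5 days.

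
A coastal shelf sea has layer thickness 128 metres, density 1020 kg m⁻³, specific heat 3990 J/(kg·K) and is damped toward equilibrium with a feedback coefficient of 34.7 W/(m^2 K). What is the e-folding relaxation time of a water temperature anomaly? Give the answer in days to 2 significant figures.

Areal heat capacity C = ρ c_p D = 1020 × 3990 × 128 = 5.21×10^8 J m⁻² K⁻¹.
Relaxation time τ = C / λ = 5.21×10^8 / 34.7 = 1.50×10^7 s.
In days: 1.50×10^7 s / (86400 s/day) = 174 days.

170 days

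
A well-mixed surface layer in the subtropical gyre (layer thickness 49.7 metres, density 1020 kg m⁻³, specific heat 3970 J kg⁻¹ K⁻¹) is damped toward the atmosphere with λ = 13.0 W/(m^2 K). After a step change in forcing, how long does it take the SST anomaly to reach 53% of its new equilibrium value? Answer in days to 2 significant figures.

140 days

Areal heat capacity C = ρ c_p D = 1020 × 3970 × 49.7 = 2.01×10^8 J/(m^2 K).
τ = C / λ = 2.01×10^8 / 13.0 = 1.55×10^7 s.
Fraction reached: 1 − e^(−t/τ) = 0.53 ⇒ t = −τ ln(1 − 0.53) = τ × 0.755.
t = 1.17×10^7 s = 135 days.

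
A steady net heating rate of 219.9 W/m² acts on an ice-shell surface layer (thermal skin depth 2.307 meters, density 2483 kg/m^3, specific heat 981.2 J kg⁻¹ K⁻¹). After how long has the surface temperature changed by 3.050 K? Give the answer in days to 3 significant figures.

Areal heat capacity C = ρ c_p D = 2483 × 981.2 × 2.307 = 5.62×10^6 J/(m^2 K).
Time required: Δt = C ΔT / F = 5.62×10^6 × 3.050 / 219.9 = 78000 s.
In days: 78000 s / (86400 s/day) = 0.902 days.

0.902 days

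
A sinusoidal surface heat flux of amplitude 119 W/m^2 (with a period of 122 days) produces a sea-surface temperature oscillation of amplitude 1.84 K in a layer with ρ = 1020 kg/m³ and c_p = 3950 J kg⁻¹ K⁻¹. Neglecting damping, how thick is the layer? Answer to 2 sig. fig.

27 m

ω = 2π / 1.05×10^7 s = 5.96×10^-7 s⁻¹.
Required C = F₀ / (A ω) = 119 / (1.84 × 5.96×10^-7) = 1.08×10^8 J/(m²·K).
D = C / (ρ c_p) = 1.08×10^8 / (1020 × 3950) = 26.9 m.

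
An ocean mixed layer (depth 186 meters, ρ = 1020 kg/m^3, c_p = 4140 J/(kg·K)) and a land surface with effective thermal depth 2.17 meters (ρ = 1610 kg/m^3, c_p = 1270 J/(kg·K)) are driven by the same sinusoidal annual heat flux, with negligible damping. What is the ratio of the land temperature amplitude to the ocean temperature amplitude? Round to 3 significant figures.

C_ocean = 1020 × 4140 × 186 = 7.85×10^8 J/(m²·K).
C_land = 1610 × 1270 × 2.17 = 4.44×10^6 J/(m²·K).
Undamped amplitude ∝ 1/C, so A_land/A_ocean = C_ocean/C_land = 177.

177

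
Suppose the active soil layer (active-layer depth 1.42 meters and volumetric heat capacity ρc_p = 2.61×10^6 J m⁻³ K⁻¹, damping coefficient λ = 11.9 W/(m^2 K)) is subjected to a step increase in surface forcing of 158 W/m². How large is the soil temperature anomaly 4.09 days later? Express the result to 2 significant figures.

9.0 K

Areal heat capacity C = ρc_p × D = 2.61×10^6 × 1.42 = 3.71×10^6 J/(m²·K).
τ = C / λ = 3.71×10^6 / 11.9 = 3.11×10^5 s.
Equilibrium anomaly ΔT_eq = F / λ = 158 / 11.9 = 13.3 K.
t = 4.09 days = 3.53×10^5 s, so t/τ = 1.13.
ΔT(t) = ΔT_eq (1 − e^(−t/τ)) = 13.3 × (1 − e^−1.13) = 9.01 K.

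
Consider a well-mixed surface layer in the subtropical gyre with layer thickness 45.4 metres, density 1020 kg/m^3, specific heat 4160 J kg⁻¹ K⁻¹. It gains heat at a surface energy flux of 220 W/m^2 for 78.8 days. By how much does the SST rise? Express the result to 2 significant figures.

Areal heat capacity C = ρ c_p D = 1020 × 4160 × 45.4 = 1.93×10^8 J/(m^2 K).
Net heat input Q = F Δt = 220 × (78.8 days × 86400 s/day) = 1.50×10^9 J/m².
ΔT = Q / C = 1.50×10^9 / 1.93×10^8 = 7.78 K.

7.8 K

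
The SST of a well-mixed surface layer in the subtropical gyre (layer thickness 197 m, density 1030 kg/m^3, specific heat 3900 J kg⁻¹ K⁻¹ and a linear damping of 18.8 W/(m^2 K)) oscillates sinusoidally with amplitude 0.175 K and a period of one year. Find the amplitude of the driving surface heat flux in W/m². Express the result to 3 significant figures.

Areal heat capacity C = ρ c_p D = 1030 × 3900 × 197 = 7.91×10^8 J/(m^2 K).
ω = 2π / 3.15×10^7 s = 1.99×10^-7 s⁻¹.
√((Cω)² + λ²) = √((158)² + 18.8²) = 159 W/(m²·K).
F₀ = A × √((Cω)²+λ²) = 0.175 × 159 = 27.8 W/m².

27.8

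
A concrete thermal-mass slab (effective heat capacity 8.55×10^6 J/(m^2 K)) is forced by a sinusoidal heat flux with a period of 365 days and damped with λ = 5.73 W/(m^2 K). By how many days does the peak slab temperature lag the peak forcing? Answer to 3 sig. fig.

Areal heat capacity C = 8.55×10^6 J/(m^2 K) (given).
ω = 2π / 3.15×10^7 s = 1.99×10^-7 s⁻¹.
Phase lag φ = arctan(Cω/λ) = arctan(1.70/5.73) = 0.289 rad.
Time lag = φ / ω = 0.289 / 1.99×10^-7 = 1.45×10^6 s = 16.8 days.

16.8 days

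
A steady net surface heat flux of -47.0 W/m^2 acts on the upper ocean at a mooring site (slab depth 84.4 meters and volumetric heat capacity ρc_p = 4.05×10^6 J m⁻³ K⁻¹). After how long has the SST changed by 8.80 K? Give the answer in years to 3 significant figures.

2.03 years

Areal heat capacity C = ρc_p × D = 4.05×10^6 × 84.4 = 3.42×10^8 J/(m^2 K).
Time required: Δt = C ΔT / F = 3.42×10^8 × -8.80 / -47.0 = 6.40×10^7 s.
In years: 6.40×10^7 s / (3.156×10^7 s/year) = 2.03 years.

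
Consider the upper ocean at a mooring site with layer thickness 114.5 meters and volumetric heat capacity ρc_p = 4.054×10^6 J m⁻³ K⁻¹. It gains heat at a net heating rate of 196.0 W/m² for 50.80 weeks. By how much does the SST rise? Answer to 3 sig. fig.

13.0 K

Areal heat capacity C = ρc_p × D = 4.054×10^6 × 114.5 = 4.64×10^8 J/(m²·K).
Net heat input Q = F Δt = 196.0 × (50.80 weeks × 6.048×10^5 s/week) = 6.02×10^9 J/m².
ΔT = Q / C = 6.02×10^9 / 4.64×10^8 = 13.0 K.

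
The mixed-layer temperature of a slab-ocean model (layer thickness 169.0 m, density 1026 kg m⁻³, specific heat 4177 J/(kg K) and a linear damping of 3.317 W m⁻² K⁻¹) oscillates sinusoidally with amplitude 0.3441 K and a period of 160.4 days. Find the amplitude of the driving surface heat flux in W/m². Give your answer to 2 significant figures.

110

Areal heat capacity C = ρ c_p D = 1026 × 4177 × 169.0 = 7.24×10^8 J m⁻² K⁻¹.
ω = 2π / 1.39×10^7 s = 4.53×10^-7 s⁻¹.
√((Cω)² + λ²) = √((328)² + 3.317²) = 328 W/(m²·K).
F₀ = A × √((Cω)²+λ²) = 0.3441 × 328 = 113 W/m².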